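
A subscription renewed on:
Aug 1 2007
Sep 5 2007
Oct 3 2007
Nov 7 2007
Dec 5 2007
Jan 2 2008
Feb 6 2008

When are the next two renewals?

Gaps: 35, 28, 35, 28, 28, 35 days — a mix of 28 and 35. Every date is a Wednesday.
Each is the 1st Wednesday of its month.
March 2008 — 1st Wednesday is Mar 5 2008.
1st Wednesday of April 2008: Apr 2 2008.

Mar 5 2008, Apr 2 2008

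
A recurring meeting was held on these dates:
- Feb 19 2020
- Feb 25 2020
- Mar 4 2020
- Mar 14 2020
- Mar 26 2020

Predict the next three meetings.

The spacing grows by 2 each time: 6, 8, 10, 12 days.
Next gap: 14 days. Mar 26 2020 + 14 days = Apr 9 2020.
Next gap: 16 days. Apr 9 2020 + 16 days = Apr 25 2020.
Next gap: 18 days. Apr 25 2020 + 18 days = May 13 2020.

Apr 9 2020, Apr 25 2020, May 13 2020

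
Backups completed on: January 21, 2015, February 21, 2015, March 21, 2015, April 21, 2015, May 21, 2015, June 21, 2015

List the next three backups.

July 21, 2015; August 21, 2015; September 21, 2015

The day-of-month is always 21 (31, 28, 31, 30, 31 days between events).
So this recurs on the 21st of each month.
Next: July 2015 → July 21, 2015.
Next: August 2015 → August 21, 2015.
September 2015: September 21, 2015.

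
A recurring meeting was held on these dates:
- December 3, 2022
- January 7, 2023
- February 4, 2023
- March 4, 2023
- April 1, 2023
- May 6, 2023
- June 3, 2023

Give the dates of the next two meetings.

July 1, 2023; August 5, 2023

These are Saturdays at 28- or 35-day spacing (35, 28, 28, 28, 35, 28).
The pattern: 1st Saturday of the month.
July 2023 — 1st Saturday is July 1, 2023.
August 2023 — 1st Saturday is August 5, 2023.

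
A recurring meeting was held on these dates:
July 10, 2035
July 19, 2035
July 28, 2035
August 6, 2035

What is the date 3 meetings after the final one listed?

September 2, 2035

The spacing is 9, 9, 9 days — always 9 days.
August 6, 2035 + 9 days = August 15, 2035.
August 15, 2035 + 9 days = August 24, 2035.
August 24, 2035 + 9 days = September 2, 2035.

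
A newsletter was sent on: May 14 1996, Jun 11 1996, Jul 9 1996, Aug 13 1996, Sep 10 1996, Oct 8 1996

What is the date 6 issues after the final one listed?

Gaps: 28, 28, 35, 28, 28 days — a mix of 28 and 35. Every date is a Tuesday.
Each is the 2nd Tuesday of its month.
November 1996 — 2nd Tuesday is Nov 12 1996.
2nd Tuesday of December 1996: Dec 10 1996.
2nd Tuesday of January 1997: Jan 14 1997.
February 1997 — 2nd Tuesday is Feb 11 1997.
March 1997 — 2nd Tuesday is Mar 11 1997.
April 1997 — 2nd Tuesday is Apr 8 1997.

Apr 8 1997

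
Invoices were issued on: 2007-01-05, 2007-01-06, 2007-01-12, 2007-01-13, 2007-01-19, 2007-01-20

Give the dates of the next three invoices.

2007-01-26, 2007-01-27, 2007-02-02

Gaps: 1, 6, 1, 6, 1 days — not constant, but cyclic with period 2.
The events fall on every Friday and Saturday.
The following Friday is 2007-01-26.
Next Saturday: 2007-01-27.
The following Friday is 2007-02-02.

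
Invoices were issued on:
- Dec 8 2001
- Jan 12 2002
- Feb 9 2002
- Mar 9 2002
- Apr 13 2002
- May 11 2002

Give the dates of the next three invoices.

These are Saturdays at 28- or 35-day spacing (35, 28, 28, 35, 28).
The pattern: 2nd Saturday of the month.
2nd Saturday of June 2002: Jun 8 2002.
July 2002 — 2nd Saturday is Jul 13 2002.
August 2002 — 2nd Saturday is Aug 10 2002.

Jun 8 2002, Jul 13 2002, Aug 10 2002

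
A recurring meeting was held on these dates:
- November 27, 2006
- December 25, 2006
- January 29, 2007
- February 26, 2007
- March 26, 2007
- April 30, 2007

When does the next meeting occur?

May 28, 2007

All Mondays; the gaps (28, 35, 28, 28, 35) vary with month length.
This is the last Monday of each month.
Last Monday of May 2007: May 28, 2007.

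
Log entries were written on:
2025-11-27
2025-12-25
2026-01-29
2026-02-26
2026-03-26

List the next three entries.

Every date is a Thursday; gaps 28, 35, 28, 28 days.
Each is the last Thursday of its month (at least one falls on the 29th or later, ruling out '4th Thursday').
April 2026 ends with Thursday 2026-04-30.
May 2026 ends with Thursday 2026-05-28.
June 2026 ends with Thursday 2026-06-25.

2026-04-30, 2026-05-28, 2026-06-25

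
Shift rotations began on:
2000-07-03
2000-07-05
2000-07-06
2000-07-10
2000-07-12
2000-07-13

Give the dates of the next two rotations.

2000-07-17, 2000-07-19

The gap pattern 2, 1, 4, 2, 1 repeats every 3 events.
These are the Mondays, Wednesdays and Thursdays of each week.
The following Monday is 2000-07-17.
The following Wednesday is 2000-07-19.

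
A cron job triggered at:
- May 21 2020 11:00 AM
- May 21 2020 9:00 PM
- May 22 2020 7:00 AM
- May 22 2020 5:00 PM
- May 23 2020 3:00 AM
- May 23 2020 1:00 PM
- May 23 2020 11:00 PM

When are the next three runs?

May 24 2020 9:00 AM, May 24 2020 7:00 PM, May 25 2020 5:00 AM

Spacing: 10, 10, 10, 10, 10, 10 h — constant 10 h.
May 23 2020 11:00 PM + 10 h = May 24 2020 9:00 AM.
May 24 2020 9:00 AM + 10 h = May 24 2020 7:00 PM.
May 24 2020 7:00 PM + 10 h = May 25 2020 5:00 AM.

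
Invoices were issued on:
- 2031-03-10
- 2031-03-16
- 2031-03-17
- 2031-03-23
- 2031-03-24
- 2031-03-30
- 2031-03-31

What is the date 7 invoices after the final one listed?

Every event lands on a Monday or Sunday (gaps cycle 6, 1, 6, 1, 6, 1).
So the schedule is: every Monday and Sunday.
Next Sunday: 2031-04-06.
Next Monday: 2031-04-07.
The following Sunday is 2031-04-13.
Next Monday: 2031-04-14.
The following Sunday is 2031-04-20.
The following Monday is 2031-04-21.
Next Sunday: 2031-04-27.

2031-04-27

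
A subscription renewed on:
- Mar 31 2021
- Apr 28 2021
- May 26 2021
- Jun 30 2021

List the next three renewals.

All Wednesdays; the gaps (28, 28, 35) vary with month length.
This is the last Wednesday of each month.
Last Wednesday of July 2021: Jul 28 2021.
August 2021 ends with Wednesday Aug 25 2021.
September 2021 ends with Wednesday Sep 29 2021.

Jul 28 2021, Aug 25 2021, Sep 29 2021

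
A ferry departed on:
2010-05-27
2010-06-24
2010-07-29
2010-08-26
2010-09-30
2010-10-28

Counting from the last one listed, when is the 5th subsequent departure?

2011-03-31

These are Thursdays with 28, 35, 28, 35, 28-day gaps.
Each is the final Thursday of its month — 2010-07-29 is past the 28th, so '4th Thursday' doesn't fit.
Last Thursday of November 2010: 2010-11-25.
December 2010 ends with Thursday 2010-12-30.
Last Thursday of January 2011: 2011-01-27.
February 2011 ends with Thursday 2011-02-24.
March 2011 ends with Thursday 2011-03-31.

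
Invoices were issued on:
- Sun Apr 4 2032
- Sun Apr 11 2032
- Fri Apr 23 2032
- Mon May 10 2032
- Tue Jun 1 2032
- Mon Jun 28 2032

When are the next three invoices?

Fri Jul 30 2032, Sun Sep 5 2032, Sun Oct 17 2032

Intervals are 7, 12, 17, 22, 27 days — an arithmetic progression with common difference 5.
Next gap: 32 days. Mon Jun 28 2032 + 32 days = Fri Jul 30 2032.
Next gap: 37 days. Fri Jul 30 2032 + 37 days = Sun Sep 5 2032.
Next gap: 42 days. Sun Sep 5 2032 + 42 days = Sun Oct 17 2032.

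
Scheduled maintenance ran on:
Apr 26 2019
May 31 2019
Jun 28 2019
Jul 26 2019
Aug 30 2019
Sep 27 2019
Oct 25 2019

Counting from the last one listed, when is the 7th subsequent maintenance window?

May 29 2020

Every date is a Friday; gaps 35, 28, 28, 35, 28, 28 days.
Each is the last Friday of its month (at least one falls on the 29th or later, ruling out '4th Friday').
November 2019 ends with Friday Nov 29 2019.
Last Friday of December 2019: Dec 27 2019.
Last Friday of January 2020: Jan 31 2020.
Last Friday of February 2020: Feb 28 2020.
Last Friday of March 2020: Mar 27 2020.
April 2020 ends with Friday Apr 24 2020.
May 2020 ends with Friday May 29 2020.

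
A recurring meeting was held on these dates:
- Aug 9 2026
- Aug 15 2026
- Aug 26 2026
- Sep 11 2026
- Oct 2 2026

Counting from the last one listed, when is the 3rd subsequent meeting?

Jan 3 2027

The spacing grows by 5 each time: 6, 11, 16, 21 days.
Next gap: 26 days. Oct 2 2026 + 26 days = Oct 28 2026.
Next gap: 31 days. Oct 28 2026 + 31 days = Nov 28 2026.
Next gap: 36 days. Nov 28 2026 + 36 days = Jan 3 2027.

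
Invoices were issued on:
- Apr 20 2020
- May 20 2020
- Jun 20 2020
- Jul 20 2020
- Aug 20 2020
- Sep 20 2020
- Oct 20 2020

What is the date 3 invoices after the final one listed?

The day-of-month is always 20 (30, 31, 30, 31, 31, 30 days between events).
So this recurs on the 20th of each month.
Next: November 2020 → Nov 20 2020.
December 2020: Dec 20 2020.
Next: January 2021 → Jan 20 2021.

Jan 20 2021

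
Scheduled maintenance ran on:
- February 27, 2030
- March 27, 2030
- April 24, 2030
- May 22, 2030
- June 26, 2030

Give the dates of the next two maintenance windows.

Gaps: 28, 28, 28, 35 days — a mix of 28 and 35. Every date is a Wednesday.
Each is the 4th Wednesday of its month.
4th Wednesday of July 2030: July 24, 2030.
4th Wednesday of August 2030: August 28, 2030.

July 24, 2030; August 28, 2030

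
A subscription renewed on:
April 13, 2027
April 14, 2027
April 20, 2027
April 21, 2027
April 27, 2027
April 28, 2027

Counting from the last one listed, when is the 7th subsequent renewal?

Every event lands on a Tuesday or Wednesday (gaps cycle 1, 6, 1, 6, 1).
So the schedule is: every Tuesday and Wednesday.
The following Tuesday is May 4, 2027.
The following Wednesday is May 5, 2027.
The following Tuesday is May 11, 2027.
The following Wednesday is May 12, 2027.
The following Tuesday is May 18, 2027.
The following Wednesday is May 19, 2027.
The following Tuesday is May 25, 2027.

May 25, 2027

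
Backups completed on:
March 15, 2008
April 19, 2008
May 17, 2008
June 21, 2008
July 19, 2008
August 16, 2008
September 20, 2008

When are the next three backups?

Gaps: 35, 28, 35, 28, 28, 35 days — a mix of 28 and 35. Every date is a Saturday.
Each is the 3rd Saturday of its month.
October 2008 — 3rd Saturday is October 18, 2008.
November 2008 — 3rd Saturday is November 15, 2008.
3rd Saturday of December 2008: December 20, 2008.

October 18, 2008; November 15, 2008; December 20, 2008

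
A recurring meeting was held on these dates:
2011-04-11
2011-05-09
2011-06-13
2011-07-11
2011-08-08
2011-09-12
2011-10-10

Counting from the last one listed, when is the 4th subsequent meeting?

2012-02-13

These are Mondays at 28- or 35-day spacing (28, 35, 28, 28, 35, 28).
The pattern: 2nd Monday of the month.
November 2011 — 2nd Monday is 2011-11-14.
December 2011 — 2nd Monday is 2011-12-12.
January 2012 — 2nd Monday is 2012-01-09.
February 2012 — 2nd Monday is 2012-02-13.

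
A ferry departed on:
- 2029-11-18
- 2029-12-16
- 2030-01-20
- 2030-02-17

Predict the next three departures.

All dates are Sundays, 28, 35, 28 days apart.
Specifically, the 3rd Sunday of each month.
March 2030 — 3rd Sunday is 2030-03-17.
3rd Sunday of April 2030: 2030-04-21.
May 2030 — 3rd Sunday is 2030-05-19.

2030-03-17, 2030-04-21, 2030-05-19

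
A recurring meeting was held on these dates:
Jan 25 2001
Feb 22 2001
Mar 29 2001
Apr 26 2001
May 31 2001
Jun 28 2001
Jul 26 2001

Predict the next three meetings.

Every date is a Thursday; gaps 28, 35, 28, 35, 28, 28 days.
Each is the last Thursday of its month (at least one falls on the 29th or later, ruling out '4th Thursday').
Last Thursday of August 2001: Aug 30 2001.
Last Thursday of September 2001: Sep 27 2001.
October 2001 ends with Thursday Oct 25 2001.

Aug 30 2001, Sep 27 2001, Oct 25 2001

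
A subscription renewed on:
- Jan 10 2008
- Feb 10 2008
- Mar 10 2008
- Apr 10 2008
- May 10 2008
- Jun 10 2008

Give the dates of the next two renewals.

Jul 10 2008, Aug 10 2008

Gaps: 31, 29, 31, 30, 31 days — not constant. Every event is on the 10th of the month.
Pattern: the 10th of each month.
July 2008: Jul 10 2008.
Next: August 2008 → Aug 10 2008.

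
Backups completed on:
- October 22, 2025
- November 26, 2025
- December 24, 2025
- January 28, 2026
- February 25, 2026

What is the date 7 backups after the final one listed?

September 23, 2026

These are Wednesdays at 28- or 35-day spacing (35, 28, 35, 28).
The pattern: 4th Wednesday of the month.
March 2026 — 4th Wednesday is March 25, 2026.
4th Wednesday of April 2026: April 22, 2026.
4th Wednesday of May 2026: May 27, 2026.
4th Wednesday of June 2026: June 24, 2026.
4th Wednesday of July 2026: July 22, 2026.
August 2026 — 4th Wednesday is August 26, 2026.
4th Wednesday of September 2026: September 23, 2026.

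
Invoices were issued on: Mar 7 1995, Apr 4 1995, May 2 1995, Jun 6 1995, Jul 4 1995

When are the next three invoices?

Aug 1 1995, Sep 5 1995, Oct 3 1995

Gaps: 28, 28, 35, 28 days — a mix of 28 and 35. Every date is a Tuesday.
Each is the 1st Tuesday of its month.
1st Tuesday of August 1995: Aug 1 1995.
September 1995 — 1st Tuesday is Sep 5 1995.
1st Tuesday of October 1995: Oct 3 1995.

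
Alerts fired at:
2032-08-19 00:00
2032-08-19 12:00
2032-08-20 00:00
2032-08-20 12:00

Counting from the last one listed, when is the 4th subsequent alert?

Spacing: 12, 12, 12 h — constant 12 h.
2032-08-20 12:00 + 12 h = 2032-08-21 00:00.
2032-08-21 00:00 + 12 h = 2032-08-21 12:00.
2032-08-21 12:00 + 12 h = 2032-08-22 00:00.
2032-08-22 00:00 + 12 h = 2032-08-22 12:00.

2032-08-22 12:00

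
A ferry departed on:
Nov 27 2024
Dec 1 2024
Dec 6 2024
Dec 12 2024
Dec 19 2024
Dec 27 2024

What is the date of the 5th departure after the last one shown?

Feb 20 2025

Intervals are 4, 5, 6, 7, 8 days — an arithmetic progression with common difference 1.
Next gap: 9 days. Dec 27 2024 + 9 days = Jan 5 2025.
Next gap: 10 days. Jan 5 2025 + 10 days = Jan 15 2025.
Next gap: 11 days. Jan 15 2025 + 11 days = Jan 26 2025.
Next gap: 12 days. Jan 26 2025 + 12 days = Feb 7 2025.
Next gap: 13 days. Feb 7 2025 + 13 days = Feb 20 2025.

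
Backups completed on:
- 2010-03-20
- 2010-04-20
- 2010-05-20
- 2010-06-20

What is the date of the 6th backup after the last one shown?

Gaps: 31, 30, 31 days — not constant. Every event is on the 20th of the month.
Pattern: the 20th of each month.
July 2010: 2010-07-20.
Next: August 2010 → 2010-08-20.
September 2010: 2010-09-20.
October 2010: 2010-10-20.
Next: November 2010 → 2010-11-20.
Next: December 2010 → 2010-12-20.

2010-12-20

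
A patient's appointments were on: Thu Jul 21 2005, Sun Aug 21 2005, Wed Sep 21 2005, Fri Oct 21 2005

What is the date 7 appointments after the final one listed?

Sun May 21 2006

Gaps: 31, 31, 30 days — not constant. Every event is on the 21st of the month.
Pattern: the 21st of each month.
November 2005: Mon Nov 21 2005.
December 2005: Wed Dec 21 2005.
January 2006: Sat Jan 21 2006.
February 2006: Tue Feb 21 2006.
Next: March 2006 → Tue Mar 21 2006.
Next: April 2006 → Fri Apr 21 2006.
May 2006: Sun May 21 2006.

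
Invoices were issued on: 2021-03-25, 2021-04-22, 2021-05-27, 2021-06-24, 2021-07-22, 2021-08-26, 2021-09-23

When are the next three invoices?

All dates are Thursdays, 28, 35, 28, 28, 35, 28 days apart.
Specifically, the 4th Thursday of each month.
October 2021 — 4th Thursday is 2021-10-28.
4th Thursday of November 2021: 2021-11-25.
December 2021 — 4th Thursday is 2021-12-23.

2021-10-28, 2021-11-25, 2021-12-23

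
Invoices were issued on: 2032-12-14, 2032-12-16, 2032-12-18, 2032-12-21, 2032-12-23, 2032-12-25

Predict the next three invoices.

2032-12-28, 2032-12-30, 2033-01-01

Gaps: 2, 2, 3, 2, 2 days — not constant, but cyclic with period 3.
The events fall on every Tuesday, Thursday and Saturday.
The following Tuesday is 2032-12-28.
The following Thursday is 2032-12-30.
The following Saturday is 2033-01-01.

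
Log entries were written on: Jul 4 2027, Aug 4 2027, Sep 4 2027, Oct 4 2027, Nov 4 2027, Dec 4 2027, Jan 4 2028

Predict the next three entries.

The day-of-month is always 4 (31, 31, 30, 31, 30, 31 days between events).
So this recurs on the 4th of each month.
February 2028: Feb 4 2028.
March 2028: Mar 4 2028.
April 2028: Apr 4 2028.

Feb 4 2028, Mar 4 2028, Apr 4 2028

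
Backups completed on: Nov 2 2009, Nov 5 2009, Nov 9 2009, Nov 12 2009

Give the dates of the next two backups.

Every event lands on a Monday or Thursday (gaps cycle 3, 4, 3).
So the schedule is: every Monday and Thursday.
Next Monday: Nov 16 2009.
Next Thursday: Nov 19 2009.

Nov 16 2009, Nov 19 2009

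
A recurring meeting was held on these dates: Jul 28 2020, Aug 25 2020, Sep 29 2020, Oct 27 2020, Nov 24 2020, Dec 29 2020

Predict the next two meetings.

Every date is a Tuesday; gaps 28, 35, 28, 28, 35 days.
Each is the last Tuesday of its month (at least one falls on the 29th or later, ruling out '4th Tuesday').
Last Tuesday of January 2021: Jan 26 2021.
Last Tuesday of February 2021: Feb 23 2021.

Jan 26 2021, Feb 23 2021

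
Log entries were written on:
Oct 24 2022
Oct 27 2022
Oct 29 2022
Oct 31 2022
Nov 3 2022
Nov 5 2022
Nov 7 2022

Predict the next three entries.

Nov 10 2022, Nov 12 2022, Nov 14 2022

Gaps: 3, 2, 2, 3, 2, 2 days — not constant, but cyclic with period 3.
The events fall on every Monday, Thursday and Saturday.
The following Thursday is Nov 10 2022.
Next Saturday: Nov 12 2022.
The following Monday is Nov 14 2022.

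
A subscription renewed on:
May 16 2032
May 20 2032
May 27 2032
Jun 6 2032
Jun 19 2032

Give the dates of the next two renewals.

Jul 5 2032, Jul 24 2032

Intervals are 4, 7, 10, 13 days — an arithmetic progression with common difference 3.
Next gap: 16 days. Jun 19 2032 + 16 days = Jul 5 2032.
Next gap: 19 days. Jul 5 2032 + 19 days = Jul 24 2032.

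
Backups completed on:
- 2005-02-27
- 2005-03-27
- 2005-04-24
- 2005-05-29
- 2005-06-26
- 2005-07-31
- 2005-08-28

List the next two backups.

2005-09-25, 2005-10-30

Every date is a Sunday; gaps 28, 28, 35, 28, 35, 28 days.
Each is the last Sunday of its month (at least one falls on the 29th or later, ruling out '4th Sunday').
Last Sunday of September 2005: 2005-09-25.
October 2005 ends with Sunday 2005-10-30.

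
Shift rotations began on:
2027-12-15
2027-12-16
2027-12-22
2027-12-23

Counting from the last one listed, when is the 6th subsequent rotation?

Every event lands on a Wednesday or Thursday (gaps cycle 1, 6, 1).
So the schedule is: every Wednesday and Thursday.
The following Wednesday is 2027-12-29.
The following Thursday is 2027-12-30.
The following Wednesday is 2028-01-05.
The following Thursday is 2028-01-06.
The following Wednesday is 2028-01-12.
The following Thursday is 2028-01-13.

2028-01-13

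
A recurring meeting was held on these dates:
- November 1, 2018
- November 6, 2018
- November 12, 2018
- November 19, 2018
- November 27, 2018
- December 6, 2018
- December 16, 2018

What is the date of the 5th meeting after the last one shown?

The spacing grows by 1 each time: 5, 6, 7, 8, 9, 10 days.
Next gap: 11 days. December 16, 2018 + 11 days = December 27, 2018.
Next gap: 12 days. December 27, 2018 + 12 days = January 8, 2019.
Next gap: 13 days. January 8, 2019 + 13 days = January 21, 2019.
Next gap: 14 days. January 21, 2019 + 14 days = February 4, 2019.
Next gap: 15 days. February 4, 2019 + 15 days = February 19, 2019.

February 19, 2019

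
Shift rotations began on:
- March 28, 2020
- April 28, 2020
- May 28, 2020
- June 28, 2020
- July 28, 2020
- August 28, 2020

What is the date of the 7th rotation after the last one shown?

Each date is the 28th; the gaps (31, 30, 31, 30, 31) track the month lengths.
The rule is the 28th of each month.
September 2020: September 28, 2020.
October 2020: October 28, 2020.
November 2020: November 28, 2020.
December 2020: December 28, 2020.
January 2021: January 28, 2021.
February 2021: February 28, 2021.
Next: March 2021 → March 28, 2021.

March 28, 2021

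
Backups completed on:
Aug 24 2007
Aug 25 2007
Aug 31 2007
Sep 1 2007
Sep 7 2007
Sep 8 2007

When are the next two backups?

Sep 14 2007, Sep 15 2007

Every event lands on a Friday or Saturday (gaps cycle 1, 6, 1, 6, 1).
So the schedule is: every Friday and Saturday.
Next Friday: Sep 14 2007.
The following Saturday is Sep 15 2007.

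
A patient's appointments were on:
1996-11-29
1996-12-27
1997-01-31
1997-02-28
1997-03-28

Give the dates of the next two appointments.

1997-04-25, 1997-05-30

All Fridays; the gaps (28, 35, 28, 28) vary with month length.
This is the last Friday of each month.
Last Friday of April 1997: 1997-04-25.
Last Friday of May 1997: 1997-05-30.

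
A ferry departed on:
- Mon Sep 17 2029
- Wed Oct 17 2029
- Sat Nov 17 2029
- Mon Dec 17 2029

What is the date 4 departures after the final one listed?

Wed Apr 17 2030

The day-of-month is always 17 (30, 31, 30 days between events).
So this recurs on the 17th of each month.
Next: January 2030 → Thu Jan 17 2030.
Next: February 2030 → Sun Feb 17 2030.
Next: March 2030 → Sun Mar 17 2030.
April 2030: Wed Apr 17 2030.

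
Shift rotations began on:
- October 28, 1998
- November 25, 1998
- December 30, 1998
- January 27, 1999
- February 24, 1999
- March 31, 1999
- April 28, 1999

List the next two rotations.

May 26, 1999; June 30, 1999

These are Wednesdays with 28, 35, 28, 28, 35, 28-day gaps.
Each is the final Wednesday of its month — December 30, 1998 is past the 28th, so '4th Wednesday' doesn't fit.
Last Wednesday of May 1999: May 26, 1999.
Last Wednesday of June 1999: June 30, 1999.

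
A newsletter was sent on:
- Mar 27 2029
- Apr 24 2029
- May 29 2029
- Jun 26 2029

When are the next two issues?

Jul 31 2029, Aug 28 2029

All Tuesdays; the gaps (28, 35, 28) vary with month length.
This is the last Tuesday of each month.
July 2029 ends with Tuesday Jul 31 2029.
August 2029 ends with Tuesday Aug 28 2029.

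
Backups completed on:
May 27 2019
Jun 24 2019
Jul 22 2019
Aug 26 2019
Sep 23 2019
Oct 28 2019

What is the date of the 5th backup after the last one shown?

All dates are Mondays, 28, 28, 35, 28, 35 days apart.
Specifically, the 4th Monday of each month.
November 2019 — 4th Monday is Nov 25 2019.
4th Monday of December 2019: Dec 23 2019.
January 2020 — 4th Monday is Jan 27 2020.
February 2020 — 4th Monday is Feb 24 2020.
4th Monday of March 2020: Mar 23 2020.

Mar 23 2020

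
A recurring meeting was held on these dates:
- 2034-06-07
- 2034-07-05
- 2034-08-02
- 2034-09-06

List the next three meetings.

These are Wednesdays at 28- or 35-day spacing (28, 28, 35).
The pattern: 1st Wednesday of the month.
1st Wednesday of October 2034: 2034-10-04.
1st Wednesday of November 2034: 2034-11-01.
December 2034 — 1st Wednesday is 2034-12-06.

2034-10-04, 2034-11-01, 2034-12-06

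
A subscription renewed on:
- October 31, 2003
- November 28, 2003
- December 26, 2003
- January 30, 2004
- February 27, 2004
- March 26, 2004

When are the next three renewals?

Every date is a Friday; gaps 28, 28, 35, 28, 28 days.
Each is the last Friday of its month (at least one falls on the 29th or later, ruling out '4th Friday').
Last Friday of April 2004: April 30, 2004.
May 2004 ends with Friday May 28, 2004.
June 2004 ends with Friday June 25, 2004.

April 30, 2004; May 28, 2004; June 25, 2004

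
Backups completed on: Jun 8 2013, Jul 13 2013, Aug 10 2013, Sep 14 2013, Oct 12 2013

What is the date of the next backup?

Nov 9 2013

These are Saturdays at 28- or 35-day spacing (35, 28, 35, 28).
The pattern: 2nd Saturday of the month.
2nd Saturday of November 2013: Nov 9 2013.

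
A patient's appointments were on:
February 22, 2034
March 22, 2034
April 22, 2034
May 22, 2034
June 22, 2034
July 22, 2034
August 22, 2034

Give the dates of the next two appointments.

September 22, 2034; October 22, 2034

Each date is the 22nd; the gaps (28, 31, 30, 31, 30, 31) track the month lengths.
The rule is the 22nd of each month.
September 2034: September 22, 2034.
October 2034: October 22, 2034.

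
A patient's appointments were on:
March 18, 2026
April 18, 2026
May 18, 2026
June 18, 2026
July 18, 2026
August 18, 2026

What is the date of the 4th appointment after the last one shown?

Each date is the 18th; the gaps (31, 30, 31, 30, 31) track the month lengths.
The rule is the 18th of each month.
September 2026: September 18, 2026.
Next: October 2026 → October 18, 2026.
Next: November 2026 → November 18, 2026.
Next: December 2026 → December 18, 2026.

December 18, 2026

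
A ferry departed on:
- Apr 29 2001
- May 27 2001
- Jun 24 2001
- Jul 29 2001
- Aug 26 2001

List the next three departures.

Every date is a Sunday; gaps 28, 28, 35, 28 days.
Each is the last Sunday of its month (at least one falls on the 29th or later, ruling out '4th Sunday').
September 2001 ends with Sunday Sep 30 2001.
October 2001 ends with Sunday Oct 28 2001.
November 2001 ends with Sunday Nov 25 2001.

Sep 30 2001, Oct 28 2001, Nov 25 2001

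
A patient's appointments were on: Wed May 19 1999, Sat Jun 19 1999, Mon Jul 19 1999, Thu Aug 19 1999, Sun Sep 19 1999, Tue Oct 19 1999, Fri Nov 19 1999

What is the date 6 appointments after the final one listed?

The day-of-month is always 19 (31, 30, 31, 31, 30, 31 days between events).
So this recurs on the 19th of each month.
December 1999: Sun Dec 19 1999.
January 2000: Wed Jan 19 2000.
February 2000: Sat Feb 19 2000.
March 2000: Sun Mar 19 2000.
April 2000: Wed Apr 19 2000.
Next: May 2000 → Fri May 19 2000.

Fri May 19 2000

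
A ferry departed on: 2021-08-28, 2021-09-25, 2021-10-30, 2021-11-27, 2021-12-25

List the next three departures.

All Saturdays; the gaps (28, 35, 28, 28) vary with month length.
This is the last Saturday of each month.
Last Saturday of January 2022: 2022-01-29.
Last Saturday of February 2022: 2022-02-26.
March 2022 ends with Saturday 2022-03-26.

2022-01-29, 2022-02-26, 2022-03-26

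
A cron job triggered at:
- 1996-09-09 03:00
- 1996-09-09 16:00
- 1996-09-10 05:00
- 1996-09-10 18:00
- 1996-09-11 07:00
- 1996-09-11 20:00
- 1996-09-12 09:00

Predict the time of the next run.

1996-09-12 22:00

Gaps: 13, 13, 13, 13, 13, 13 hours — each event is 13 hours after the previous one.
1996-09-12 09:00 + 13 h = 1996-09-12 22:00.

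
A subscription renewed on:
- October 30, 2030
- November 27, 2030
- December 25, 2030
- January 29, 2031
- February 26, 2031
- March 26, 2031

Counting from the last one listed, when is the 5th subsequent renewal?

Every date is a Wednesday; gaps 28, 28, 35, 28, 28 days.
Each is the last Wednesday of its month (at least one falls on the 29th or later, ruling out '4th Wednesday').
April 2031 ends with Wednesday April 30, 2031.
May 2031 ends with Wednesday May 28, 2031.
June 2031 ends with Wednesday June 25, 2031.
Last Wednesday of July 2031: July 30, 2031.
Last Wednesday of August 2031: August 27, 2031.

August 27, 2031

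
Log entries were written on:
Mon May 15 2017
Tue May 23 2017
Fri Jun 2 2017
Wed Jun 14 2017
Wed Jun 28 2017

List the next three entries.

Fri Jul 14 2017, Tue Aug 1 2017, Mon Aug 21 2017

Intervals are 8, 10, 12, 14 days — an arithmetic progression with common difference 2.
Next gap: 16 days. Wed Jun 28 2017 + 16 days = Fri Jul 14 2017.
Next gap: 18 days. Fri Jul 14 2017 + 18 days = Tue Aug 1 2017.
Next gap: 20 days. Tue Aug 1 2017 + 20 days = Mon Aug 21 2017.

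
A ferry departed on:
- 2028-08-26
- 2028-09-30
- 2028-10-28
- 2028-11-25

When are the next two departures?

2028-12-30, 2029-01-27

Every date is a Saturday; gaps 35, 28, 28 days.
Each is the last Saturday of its month (at least one falls on the 29th or later, ruling out '4th Saturday').
December 2028 ends with Saturday 2028-12-30.
January 2029 ends with Saturday 2029-01-27.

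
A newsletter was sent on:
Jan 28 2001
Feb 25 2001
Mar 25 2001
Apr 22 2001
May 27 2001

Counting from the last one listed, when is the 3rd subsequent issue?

Aug 26 2001

All dates are Sundays, 28, 28, 28, 35 days apart.
Specifically, the 4th Sunday of each month.
June 2001 — 4th Sunday is Jun 24 2001.
July 2001 — 4th Sunday is Jul 22 2001.
August 2001 — 4th Sunday is Aug 26 2001.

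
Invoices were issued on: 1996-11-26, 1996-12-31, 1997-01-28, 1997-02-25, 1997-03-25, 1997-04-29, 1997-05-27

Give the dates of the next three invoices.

Every date is a Tuesday; gaps 35, 28, 28, 28, 35, 28 days.
Each is the last Tuesday of its month (at least one falls on the 29th or later, ruling out '4th Tuesday').
Last Tuesday of June 1997: 1997-06-24.
July 1997 ends with Tuesday 1997-07-29.
Last Tuesday of August 1997: 1997-08-26.

1997-06-24, 1997-07-29, 1997-08-26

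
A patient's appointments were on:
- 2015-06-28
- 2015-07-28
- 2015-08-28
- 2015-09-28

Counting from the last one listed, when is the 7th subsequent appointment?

2016-04-28

Each date is the 28th; the gaps (30, 31, 31) track the month lengths.
The rule is the 28th of each month.
Next: October 2015 → 2015-10-28.
November 2015: 2015-11-28.
December 2015: 2015-12-28.
January 2016: 2016-01-28.
Next: February 2016 → 2016-02-28.
Next: March 2016 → 2016-03-28.
April 2016: 2016-04-28.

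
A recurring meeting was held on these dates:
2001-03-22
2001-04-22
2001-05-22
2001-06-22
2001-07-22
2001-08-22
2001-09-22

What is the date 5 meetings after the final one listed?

Gaps: 31, 30, 31, 30, 31, 31 days — not constant. Every event is on the 22nd of the month.
Pattern: the 22nd of each month.
Next: October 2001 → 2001-10-22.
November 2001: 2001-11-22.
Next: December 2001 → 2001-12-22.
January 2002: 2002-01-22.
February 2002: 2002-02-22.

2002-02-22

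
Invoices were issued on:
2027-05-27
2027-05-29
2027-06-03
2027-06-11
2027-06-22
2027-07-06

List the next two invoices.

2027-07-23, 2027-08-12

Intervals are 2, 5, 8, 11, 14 days — an arithmetic progression with common difference 3.
Next gap: 17 days. 2027-07-06 + 17 days = 2027-07-23.
Next gap: 20 days. 2027-07-23 + 20 days = 2027-08-12.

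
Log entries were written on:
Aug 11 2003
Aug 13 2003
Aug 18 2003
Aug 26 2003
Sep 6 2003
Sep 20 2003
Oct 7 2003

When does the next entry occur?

Oct 27 2003

Intervals are 2, 5, 8, 11, 14, 17 days — an arithmetic progression with common difference 3.
Next gap: 20 days. Oct 7 2003 + 20 days = Oct 27 2003.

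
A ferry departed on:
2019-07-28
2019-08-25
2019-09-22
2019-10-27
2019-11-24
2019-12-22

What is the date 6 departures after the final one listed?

These are Sundays at 28- or 35-day spacing (28, 28, 35, 28, 28).
The pattern: 4th Sunday of the month.
4th Sunday of January 2020: 2020-01-26.
February 2020 — 4th Sunday is 2020-02-23.
4th Sunday of March 2020: 2020-03-22.
April 2020 — 4th Sunday is 2020-04-26.
May 2020 — 4th Sunday is 2020-05-24.
4th Sunday of June 2020: 2020-06-28.

2020-06-28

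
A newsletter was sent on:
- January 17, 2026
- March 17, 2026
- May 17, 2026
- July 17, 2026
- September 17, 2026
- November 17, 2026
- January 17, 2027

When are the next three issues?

The day-of-month is always 17 (59, 61, 61, 62, 61, 61 days between events).
So this recurs on the 17th of every 2 months.
March 2027: March 17, 2027.
May 2027: May 17, 2027.
Next: July 2027 → July 17, 2027.

March 17, 2027; May 17, 2027; July 17, 2027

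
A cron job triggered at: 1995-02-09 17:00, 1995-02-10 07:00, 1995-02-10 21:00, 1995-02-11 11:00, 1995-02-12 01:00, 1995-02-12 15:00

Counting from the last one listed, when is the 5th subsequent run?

1995-02-15 13:00

The interval is a steady 14 hours (14, 14, 14, 14, 14).
1995-02-12 15:00 + 14 h = 1995-02-13 05:00.
1995-02-13 05:00 + 14 h = 1995-02-13 19:00.
1995-02-13 19:00 + 14 h = 1995-02-14 09:00.
1995-02-14 09:00 + 14 h = 1995-02-14 23:00.
1995-02-14 23:00 + 14 h = 1995-02-15 13:00.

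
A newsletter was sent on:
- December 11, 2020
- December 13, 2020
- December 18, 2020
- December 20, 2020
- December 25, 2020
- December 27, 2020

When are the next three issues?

January 1, 2021; January 3, 2021; January 8, 2021

The gap pattern 2, 5, 2, 5, 2 repeats every 2 events.
These are the Fridays and Sundays of each week.
The following Friday is January 1, 2021.
Next Sunday: January 3, 2021.
The following Friday is January 8, 2021.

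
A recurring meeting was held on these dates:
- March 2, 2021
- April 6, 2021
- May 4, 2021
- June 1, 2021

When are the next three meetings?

July 6, 2021; August 3, 2021; September 7, 2021

Gaps: 35, 28, 28 days — a mix of 28 and 35. Every date is a Tuesday.
Each is the 1st Tuesday of its month.
July 2021 — 1st Tuesday is July 6, 2021.
1st Tuesday of August 2021: August 3, 2021.
September 2021 — 1st Tuesday is September 7, 2021.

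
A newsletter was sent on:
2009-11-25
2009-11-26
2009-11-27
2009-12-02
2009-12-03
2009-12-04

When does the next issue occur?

2009-12-09

Gaps: 1, 1, 5, 1, 1 days — not constant, but cyclic with period 3.
The events fall on every Wednesday, Thursday and Friday.
The following Wednesday is 2009-12-09.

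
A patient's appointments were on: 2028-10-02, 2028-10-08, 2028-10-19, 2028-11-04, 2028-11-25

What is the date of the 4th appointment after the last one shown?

2029-04-08

Intervals are 6, 11, 16, 21 days — an arithmetic progression with common difference 5.
Next gap: 26 days. 2028-11-25 + 26 days = 2028-12-21.
Next gap: 31 days. 2028-12-21 + 31 days = 2029-01-21.
Next gap: 36 days. 2029-01-21 + 36 days = 2029-02-26.
Next gap: 41 days. 2029-02-26 + 41 days = 2029-04-08.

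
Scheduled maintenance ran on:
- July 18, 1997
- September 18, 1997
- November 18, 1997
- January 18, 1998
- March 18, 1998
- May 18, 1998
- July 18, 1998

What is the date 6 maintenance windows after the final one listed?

July 18, 1999

Gaps: 62, 61, 61, 59, 61, 61 days — not constant. Every event is on the 18th of the month.
Pattern: the 18th of every 2 months.
Next: September 1998 → September 18, 1998.
November 1998: November 18, 1998.
January 1999: January 18, 1999.
March 1999: March 18, 1999.
May 1999: May 18, 1999.
July 1999: July 18, 1999.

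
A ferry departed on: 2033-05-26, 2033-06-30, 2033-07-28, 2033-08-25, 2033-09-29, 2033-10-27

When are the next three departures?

Every date is a Thursday; gaps 35, 28, 28, 35, 28 days.
Each is the last Thursday of its month (at least one falls on the 29th or later, ruling out '4th Thursday').
Last Thursday of November 2033: 2033-11-24.
Last Thursday of December 2033: 2033-12-29.
January 2034 ends with Thursday 2034-01-26.

2033-11-24, 2033-12-29, 2034-01-26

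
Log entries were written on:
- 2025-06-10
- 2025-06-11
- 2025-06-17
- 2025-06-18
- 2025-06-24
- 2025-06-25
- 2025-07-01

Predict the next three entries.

The gap pattern 1, 6, 1, 6, 1, 6 repeats every 2 events.
These are the Tuesdays and Wednesdays of each week.
The following Wednesday is 2025-07-02.
The following Tuesday is 2025-07-08.
The following Wednesday is 2025-07-09.

2025-07-02, 2025-07-08, 2025-07-09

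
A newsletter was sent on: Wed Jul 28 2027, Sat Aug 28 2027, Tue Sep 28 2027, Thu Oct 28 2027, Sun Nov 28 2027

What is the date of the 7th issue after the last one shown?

Wed Jun 28 2028

Each date is the 28th; the gaps (31, 31, 30, 31) track the month lengths.
The rule is the 28th of each month.
December 2027: Tue Dec 28 2027.
January 2028: Fri Jan 28 2028.
Next: February 2028 → Mon Feb 28 2028.
Next: March 2028 → Tue Mar 28 2028.
April 2028: Fri Apr 28 2028.
May 2028: Sun May 28 2028.
June 2028: Wed Jun 28 2028.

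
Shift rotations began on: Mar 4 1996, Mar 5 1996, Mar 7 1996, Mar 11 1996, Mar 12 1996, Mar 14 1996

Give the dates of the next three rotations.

Mar 18 1996, Mar 19 1996, Mar 21 1996

Every event lands on a Monday or Tuesday or Thursday (gaps cycle 1, 2, 4, 1, 2).
So the schedule is: every Monday, Tuesday and Thursday.
Next Monday: Mar 18 1996.
The following Tuesday is Mar 19 1996.
Next Thursday: Mar 21 1996.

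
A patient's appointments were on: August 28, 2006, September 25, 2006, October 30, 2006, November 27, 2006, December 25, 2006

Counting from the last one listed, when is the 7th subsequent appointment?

July 30, 2007

All Mondays; the gaps (28, 35, 28, 28) vary with month length.
This is the last Monday of each month.
Last Monday of January 2007: January 29, 2007.
February 2007 ends with Monday February 26, 2007.
March 2007 ends with Monday March 26, 2007.
April 2007 ends with Monday April 30, 2007.
May 2007 ends with Monday May 28, 2007.
June 2007 ends with Monday June 25, 2007.
July 2007 ends with Monday July 30, 2007.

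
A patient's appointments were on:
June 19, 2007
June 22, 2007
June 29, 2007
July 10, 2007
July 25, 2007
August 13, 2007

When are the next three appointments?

Intervals are 3, 7, 11, 15, 19 days — an arithmetic progression with common difference 4.
Next gap: 23 days. August 13, 2007 + 23 days = September 5, 2007.
Next gap: 27 days. September 5, 2007 + 27 days = October 2, 2007.
Next gap: 31 days. October 2, 2007 + 31 days = November 2, 2007.

September 5, 2007; October 2, 2007; November 2, 2007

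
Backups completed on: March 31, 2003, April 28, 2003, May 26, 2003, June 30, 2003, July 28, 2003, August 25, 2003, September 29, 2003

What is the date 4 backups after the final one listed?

All Mondays; the gaps (28, 28, 35, 28, 28, 35) vary with month length.
This is the last Monday of each month.
October 2003 ends with Monday October 27, 2003.
Last Monday of November 2003: November 24, 2003.
Last Monday of December 2003: December 29, 2003.
January 2004 ends with Monday January 26, 2004.

January 26, 2004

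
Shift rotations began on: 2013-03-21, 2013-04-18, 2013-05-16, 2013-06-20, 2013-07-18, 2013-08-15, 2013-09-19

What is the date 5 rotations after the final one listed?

Gaps: 28, 28, 35, 28, 28, 35 days — a mix of 28 and 35. Every date is a Thursday.
Each is the 3rd Thursday of its month.
3rd Thursday of October 2013: 2013-10-17.
3rd Thursday of November 2013: 2013-11-21.
December 2013 — 3rd Thursday is 2013-12-19.
3rd Thursday of January 2014: 2014-01-16.
February 2014 — 3rd Thursday is 2014-02-20.

2014-02-20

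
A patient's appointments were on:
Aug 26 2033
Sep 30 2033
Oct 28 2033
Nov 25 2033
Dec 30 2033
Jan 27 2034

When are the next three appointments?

These are Fridays with 35, 28, 28, 35, 28-day gaps.
Each is the final Friday of its month — Sep 30 2033 is past the 28th, so '4th Friday' doesn't fit.
February 2034 ends with Friday Feb 24 2034.
March 2034 ends with Friday Mar 31 2034.
April 2034 ends with Friday Apr 28 2034.

Feb 24 2034, Mar 31 2034, Apr 28 2034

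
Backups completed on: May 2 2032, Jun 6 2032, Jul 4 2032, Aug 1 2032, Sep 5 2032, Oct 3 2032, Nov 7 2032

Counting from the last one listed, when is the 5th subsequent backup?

All dates are Sundays, 35, 28, 28, 35, 28, 35 days apart.
Specifically, the 1st Sunday of each month.
1st Sunday of December 2032: Dec 5 2032.
1st Sunday of January 2033: Jan 2 2033.
February 2033 — 1st Sunday is Feb 6 2033.
1st Sunday of March 2033: Mar 6 2033.
1st Sunday of April 2033: Apr 3 2033.

Apr 3 2033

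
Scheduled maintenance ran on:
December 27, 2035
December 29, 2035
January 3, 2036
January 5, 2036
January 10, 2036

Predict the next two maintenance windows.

The gap pattern 2, 5, 2, 5 repeats every 2 events.
These are the Thursdays and Saturdays of each week.
The following Saturday is January 12, 2036.
Next Thursday: January 17, 2036.

January 12, 2036; January 17, 2036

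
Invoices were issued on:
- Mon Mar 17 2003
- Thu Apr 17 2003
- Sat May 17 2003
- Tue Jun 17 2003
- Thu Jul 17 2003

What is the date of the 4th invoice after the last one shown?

Mon Nov 17 2003

The day-of-month is always 17 (31, 30, 31, 30 days between events).
So this recurs on the 17th of each month.
Next: August 2003 → Sun Aug 17 2003.
September 2003: Wed Sep 17 2003.
October 2003: Fri Oct 17 2003.
Next: November 2003 → Mon Nov 17 2003.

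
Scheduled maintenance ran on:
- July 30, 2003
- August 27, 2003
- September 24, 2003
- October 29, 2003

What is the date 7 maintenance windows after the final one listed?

May 26, 2004

Every date is a Wednesday; gaps 28, 28, 35 days.
Each is the last Wednesday of its month (at least one falls on the 29th or later, ruling out '4th Wednesday').
Last Wednesday of November 2003: November 26, 2003.
December 2003 ends with Wednesday December 31, 2003.
January 2004 ends with Wednesday January 28, 2004.
February 2004 ends with Wednesday February 25, 2004.
March 2004 ends with Wednesday March 31, 2004.
Last Wednesday of April 2004: April 28, 2004.
Last Wednesday of May 2004: May 26, 2004.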